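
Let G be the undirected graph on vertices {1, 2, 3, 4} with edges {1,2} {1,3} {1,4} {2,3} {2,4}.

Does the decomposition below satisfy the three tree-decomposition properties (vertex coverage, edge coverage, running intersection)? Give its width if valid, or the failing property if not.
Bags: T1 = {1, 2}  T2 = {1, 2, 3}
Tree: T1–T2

A tree decomposition must satisfy three properties: every vertex lies in some bag; for every edge, both endpoints lie together in some bag; and for every vertex, the bags containing it form a connected subtree. Here vertex 4 appears in no bag, so the decomposition is invalid.

No — vertex 4 appears in no bag.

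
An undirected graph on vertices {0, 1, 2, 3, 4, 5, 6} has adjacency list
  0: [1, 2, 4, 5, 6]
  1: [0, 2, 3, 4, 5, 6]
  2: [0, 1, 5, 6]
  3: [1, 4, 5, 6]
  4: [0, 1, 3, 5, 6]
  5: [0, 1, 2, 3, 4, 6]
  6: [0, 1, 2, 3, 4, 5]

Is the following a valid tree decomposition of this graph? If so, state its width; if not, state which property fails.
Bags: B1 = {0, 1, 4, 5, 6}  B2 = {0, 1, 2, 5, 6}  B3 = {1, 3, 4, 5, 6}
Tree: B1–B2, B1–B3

Checking the three conditions: (i) the bags cover all of {0, 1, 2, 3, 4, 5, 6}; (ii) for each edge, some bag contains both endpoints; (iii) the bags containing any fixed vertex form a subtree. All hold, so the decomposition is valid with width 5 − 1 = 4.

Yes; width 4.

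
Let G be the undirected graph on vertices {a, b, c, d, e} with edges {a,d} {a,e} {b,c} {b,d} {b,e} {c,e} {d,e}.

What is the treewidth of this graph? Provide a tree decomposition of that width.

Treewidth 2.
One such decomposition:
Bags: B1 = {a, d, e}  B2 = {b, d, e}  B3 = {b, c, e}
Tree: B1–B2, B2–B3

Each bag holds 3 vertices, so the decomposition has width 2, which upper-bounds the treewidth. For the lower bound, the 3 vertices {a, d, e} are pairwise adjacent, and any tree decomposition puts a clique entirely inside one bag — forcing width ≥ 2. Therefore the treewidth is 2.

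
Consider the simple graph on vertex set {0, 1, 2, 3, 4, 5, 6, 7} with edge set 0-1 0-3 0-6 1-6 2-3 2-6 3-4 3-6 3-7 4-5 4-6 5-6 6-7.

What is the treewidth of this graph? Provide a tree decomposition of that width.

Treewidth 2.
Bags: B1 = {3, 4, 6}  B2 = {4, 5, 6}  B3 = {3, 6, 7}  B4 = {0, 3, 6}  B5 = {0, 1, 6}  B6 = {2, 3, 6}
Tree: B1–B2, B1–B3, B3–B4, B4–B5, B3–B6

The largest bag has 3 vertices, giving width 2; this decomposition certifies tw(G) ≤ 2. Conversely, {0, 1, 6} is a clique of size 3, and the vertices of any clique must share a bag in every tree decomposition; so some bag has ≥ 3 vertices and tw(G) ≥ 2. Combining the bounds, tw(G) = 2.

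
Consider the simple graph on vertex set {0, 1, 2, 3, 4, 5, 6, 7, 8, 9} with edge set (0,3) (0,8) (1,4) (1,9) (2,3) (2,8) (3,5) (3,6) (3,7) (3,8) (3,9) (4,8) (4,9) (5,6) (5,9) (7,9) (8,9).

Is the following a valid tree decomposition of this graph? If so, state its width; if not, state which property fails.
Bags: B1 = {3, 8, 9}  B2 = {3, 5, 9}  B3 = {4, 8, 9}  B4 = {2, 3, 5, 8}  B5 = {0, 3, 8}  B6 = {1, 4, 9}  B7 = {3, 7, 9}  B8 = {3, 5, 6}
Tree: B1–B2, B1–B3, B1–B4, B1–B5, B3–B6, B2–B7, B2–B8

No — bags containing vertex 5 are not connected in the tree.

A tree decomposition must satisfy three properties: every vertex lies in some bag; for every edge, both endpoints lie together in some bag; and for every vertex, the bags containing it form a connected subtree. Here bags containing vertex 5 are not connected in the tree, so the decomposition is invalid.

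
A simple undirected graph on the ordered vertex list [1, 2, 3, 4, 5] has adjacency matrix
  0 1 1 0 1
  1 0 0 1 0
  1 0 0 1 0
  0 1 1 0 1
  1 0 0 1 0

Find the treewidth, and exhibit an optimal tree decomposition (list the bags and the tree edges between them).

Treewidth 2.
One such decomposition:
Bags: B1 = {1, 4, 5}  B2 = {1, 3, 4}  B3 = {1, 2, 4}
Tree: B1–B2, B2–B3

Each bag holds 3 vertices, so the decomposition has width 2, which upper-bounds the treewidth. The edges 1–5–4–3–1 form a cycle, so G is not a tree and its treewidth is at least 2. The upper and lower bounds meet at 2, so that is the treewidth.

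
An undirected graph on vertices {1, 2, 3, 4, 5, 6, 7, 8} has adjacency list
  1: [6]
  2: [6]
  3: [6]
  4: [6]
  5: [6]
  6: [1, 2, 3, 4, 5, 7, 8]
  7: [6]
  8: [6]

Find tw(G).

1

A width-1 tree decomposition is:
Bags: B1 = {3, 6}  B2 = {6, 7}  B3 = {6, 8}  B4 = {2, 6}  B5 = {1, 6}  B6 = {4, 6}  B7 = {5, 6}
Tree: B1–B2, B2–B3, B3–B4, B1–B5, B4–B6, B6–B7
Every bag has size at most 2, so the width is 2 − 1 = 1 and tw(G) ≤ 1. G has an edge, so its treewidth is at least 1. The upper and lower bounds meet at 1, so that is the treewidth.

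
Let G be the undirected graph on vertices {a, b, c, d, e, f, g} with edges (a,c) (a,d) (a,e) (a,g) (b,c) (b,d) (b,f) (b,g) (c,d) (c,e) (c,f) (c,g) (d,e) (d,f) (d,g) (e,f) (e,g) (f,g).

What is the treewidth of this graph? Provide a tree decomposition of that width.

Every bag has size at most 5, so the width is 5 − 1 = 4 and tw(G) ≤ 4. On the other hand G contains the 5-clique {a, c, d, e, g}. A clique must lie in a single bag of any decomposition, so no decomposition can have width below 4. Combining the bounds, tw(G) = 4.

Treewidth 4.
One such decomposition:
Bags: B1 = {b, c, d, f, g}  B2 = {c, d, e, f, g}  B3 = {a, c, d, e, g}
Tree: B1–B2, B2–B3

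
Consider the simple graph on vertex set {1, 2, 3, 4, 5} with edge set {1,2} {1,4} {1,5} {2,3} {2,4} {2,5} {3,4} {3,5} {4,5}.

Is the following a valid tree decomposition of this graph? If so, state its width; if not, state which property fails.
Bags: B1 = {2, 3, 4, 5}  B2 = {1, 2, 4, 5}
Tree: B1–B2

Every vertex of G appears in some bag (union = {1, 2, 3, 4, 5}); every edge is covered by a bag; and for each vertex v the set of bags containing v is connected in the bag tree. The decomposition is therefore valid. The largest bag has 4 vertices, so the width is 3.

Yes; width 3.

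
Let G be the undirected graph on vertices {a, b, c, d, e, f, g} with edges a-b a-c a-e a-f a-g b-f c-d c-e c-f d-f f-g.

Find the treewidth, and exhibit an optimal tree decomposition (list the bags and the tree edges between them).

Treewidth 2.
Bags: B1 = {a, b, f}  B2 = {a, c, f}  B3 = {c, d, f}  B4 = {a, c, e}  B5 = {a, f, g}
Tree: B1–B2, B2–B3, B2–B4, B2–B5

The largest bag has 3 vertices, giving width 2; this decomposition certifies tw(G) ≤ 2. For the lower bound, the 3 vertices {a, c, e} are pairwise adjacent, and any tree decomposition puts a clique entirely inside one bag — forcing width ≥ 2. Hence tw(G) = 2 exactly.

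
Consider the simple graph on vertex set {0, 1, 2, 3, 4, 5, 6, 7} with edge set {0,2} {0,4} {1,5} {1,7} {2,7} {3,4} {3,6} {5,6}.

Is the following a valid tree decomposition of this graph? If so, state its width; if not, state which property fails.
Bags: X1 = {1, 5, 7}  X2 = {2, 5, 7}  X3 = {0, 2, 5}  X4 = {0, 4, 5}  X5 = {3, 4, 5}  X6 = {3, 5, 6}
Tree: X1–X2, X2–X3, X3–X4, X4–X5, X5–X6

Yes; width 2.

Vertex coverage: the bags together contain {0, 1, 2, 3, 4, 5, 6, 7}, the full vertex set. Edge coverage: each edge of G has both endpoints in at least one bag. Running intersection: for every vertex, the bags containing it form a connected subtree. All three properties hold, so this is a valid tree decomposition of width max|bag| − 1 = 2, and hence tw(G) ≤ 2.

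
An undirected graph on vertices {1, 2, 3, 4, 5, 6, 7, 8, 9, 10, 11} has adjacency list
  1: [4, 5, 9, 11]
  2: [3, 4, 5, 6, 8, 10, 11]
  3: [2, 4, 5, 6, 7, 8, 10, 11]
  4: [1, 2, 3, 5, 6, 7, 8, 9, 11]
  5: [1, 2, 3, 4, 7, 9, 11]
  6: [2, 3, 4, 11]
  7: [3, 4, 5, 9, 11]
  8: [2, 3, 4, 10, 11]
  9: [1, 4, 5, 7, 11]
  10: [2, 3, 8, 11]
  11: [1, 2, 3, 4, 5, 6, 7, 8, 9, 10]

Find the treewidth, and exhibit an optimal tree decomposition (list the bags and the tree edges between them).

Every bag has size at most 5, so the width is 5 − 1 = 4 and tw(G) ≤ 4. On the other hand G contains the 5-clique {2, 3, 8, 10, 11}. A clique must lie in a single bag of any decomposition, so no decomposition can have width below 4. Combining the bounds, tw(G) = 4.

Treewidth 4.
One such decomposition:
Bags: B1 = {2, 3, 4, 8, 11}  B2 = {2, 3, 4, 5, 11}  B3 = {3, 4, 5, 7, 11}  B4 = {4, 5, 7, 9, 11}  B5 = {1, 4, 5, 9, 11}  B6 = {2, 3, 4, 6, 11}  B7 = {2, 3, 8, 10, 11}
Tree: B1–B2, B2–B3, B3–B4, B4–B5, B2–B6, B1–B7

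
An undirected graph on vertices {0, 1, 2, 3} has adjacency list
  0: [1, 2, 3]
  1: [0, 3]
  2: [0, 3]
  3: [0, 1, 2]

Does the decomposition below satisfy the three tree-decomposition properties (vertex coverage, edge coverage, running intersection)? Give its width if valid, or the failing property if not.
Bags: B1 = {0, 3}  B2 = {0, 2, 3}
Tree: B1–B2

No — vertex 1 appears in no bag.

A tree decomposition must satisfy three properties: every vertex lies in some bag; for every edge, both endpoints lie together in some bag; and for every vertex, the bags containing it form a connected subtree. Here vertex 1 appears in no bag, so the decomposition is invalid.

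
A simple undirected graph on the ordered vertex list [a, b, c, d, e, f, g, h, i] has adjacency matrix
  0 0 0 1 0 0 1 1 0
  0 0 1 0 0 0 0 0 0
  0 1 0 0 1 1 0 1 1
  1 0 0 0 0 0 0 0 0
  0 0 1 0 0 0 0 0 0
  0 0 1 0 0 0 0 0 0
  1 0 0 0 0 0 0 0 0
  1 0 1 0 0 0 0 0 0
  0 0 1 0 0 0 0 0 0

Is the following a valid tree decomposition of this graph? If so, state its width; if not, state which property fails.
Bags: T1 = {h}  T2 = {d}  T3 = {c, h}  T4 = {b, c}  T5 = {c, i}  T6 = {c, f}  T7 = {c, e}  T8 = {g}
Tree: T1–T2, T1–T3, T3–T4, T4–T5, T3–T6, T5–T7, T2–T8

No — vertex a appears in no bag.

A tree decomposition must satisfy three properties: every vertex lies in some bag; for every edge, both endpoints lie together in some bag; and for every vertex, the bags containing it form a connected subtree. Here vertex a appears in no bag, so the decomposition is invalid.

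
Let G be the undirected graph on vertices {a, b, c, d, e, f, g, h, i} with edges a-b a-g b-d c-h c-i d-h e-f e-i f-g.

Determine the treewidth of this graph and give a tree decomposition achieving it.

Every bag has size at most 3, so the width is 3 − 1 = 2 and tw(G) ≤ 2. For the lower bound, G contains the cycle d–h–c–i–e–f–g–a–b–d, so G is not a forest; only forests have treewidth ≤ 1, hence tw(G) ≥ 2. The upper and lower bounds meet at 2, so that is the treewidth.

Treewidth 2.
One optimal decomposition is:
Bags: B1 = {c, d, h}  B2 = {c, d, i}  B3 = {d, e, i}  B4 = {d, e, f}  B5 = {d, f, g}  B6 = {a, d, g}  B7 = {a, b, d}
Tree: B1–B2, B2–B3, B3–B4, B4–B5, B5–B6, B6–B7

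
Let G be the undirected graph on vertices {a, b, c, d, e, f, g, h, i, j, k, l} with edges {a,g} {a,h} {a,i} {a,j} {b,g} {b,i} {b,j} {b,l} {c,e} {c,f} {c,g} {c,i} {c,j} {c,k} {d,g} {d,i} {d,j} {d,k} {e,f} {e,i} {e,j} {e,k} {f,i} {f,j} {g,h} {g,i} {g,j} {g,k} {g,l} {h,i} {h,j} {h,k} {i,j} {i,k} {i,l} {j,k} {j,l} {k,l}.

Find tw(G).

4

A width-4 tree decomposition is:
Bags: B1 = {g, i, j, k, l}  B2 = {g, h, i, j, k}  B3 = {c, g, i, j, k}  B4 = {a, g, h, i, j}  B5 = {b, g, i, j, l}  B6 = {d, g, i, j, k}  B7 = {c, e, i, j, k}  B8 = {c, e, f, i, j}
Tree: B1–B2, B1–B3, B2–B4, B1–B5, B2–B6, B3–B7, B7–B8
Each bag holds 5 vertices, so the decomposition has width 4, which upper-bounds the treewidth. Conversely, {a, g, h, i, j} is a clique of size 5, and the vertices of any clique must share a bag in every tree decomposition; so some bag has ≥ 5 vertices and tw(G) ≥ 4. The upper and lower bounds meet at 4, so that is the treewidth.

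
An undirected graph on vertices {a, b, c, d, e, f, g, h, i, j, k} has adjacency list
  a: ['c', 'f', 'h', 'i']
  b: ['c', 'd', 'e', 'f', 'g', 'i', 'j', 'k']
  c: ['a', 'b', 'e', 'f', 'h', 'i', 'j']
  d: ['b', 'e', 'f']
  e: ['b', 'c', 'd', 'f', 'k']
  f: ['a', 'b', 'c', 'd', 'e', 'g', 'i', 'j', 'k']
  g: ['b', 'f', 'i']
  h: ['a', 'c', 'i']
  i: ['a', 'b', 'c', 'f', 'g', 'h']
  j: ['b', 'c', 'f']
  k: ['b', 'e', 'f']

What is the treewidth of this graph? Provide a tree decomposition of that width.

Treewidth 3.
One optimal decomposition is:
Bags: B1 = {b, c, e, f}  B2 = {b, c, f, i}  B3 = {a, c, f, i}  B4 = {b, c, f, j}  B5 = {a, c, h, i}  B6 = {b, f, g, i}  B7 = {b, e, f, k}  B8 = {b, d, e, f}
Tree: B1–B2, B2–B3, B1–B4, B3–B5, B2–B6, B1–B7, B1–B8

Every bag has size at most 4, so the width is 4 − 1 = 3 and tw(G) ≤ 3. For the lower bound, the 4 vertices {a, c, h, i} are pairwise adjacent, and any tree decomposition puts a clique entirely inside one bag — forcing width ≥ 3. Hence tw(G) = 3 exactly.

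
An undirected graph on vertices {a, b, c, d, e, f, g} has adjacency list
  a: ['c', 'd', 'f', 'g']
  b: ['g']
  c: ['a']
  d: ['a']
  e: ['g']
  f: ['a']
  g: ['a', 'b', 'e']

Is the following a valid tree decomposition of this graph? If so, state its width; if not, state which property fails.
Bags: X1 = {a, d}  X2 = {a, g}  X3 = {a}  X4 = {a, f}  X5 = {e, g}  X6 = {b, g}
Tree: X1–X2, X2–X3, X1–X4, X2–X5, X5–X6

A tree decomposition must satisfy three properties: every vertex lies in some bag; for every edge, both endpoints lie together in some bag; and for every vertex, the bags containing it form a connected subtree. Here vertex c appears in no bag, so the decomposition is invalid.

No — vertex c appears in no bag.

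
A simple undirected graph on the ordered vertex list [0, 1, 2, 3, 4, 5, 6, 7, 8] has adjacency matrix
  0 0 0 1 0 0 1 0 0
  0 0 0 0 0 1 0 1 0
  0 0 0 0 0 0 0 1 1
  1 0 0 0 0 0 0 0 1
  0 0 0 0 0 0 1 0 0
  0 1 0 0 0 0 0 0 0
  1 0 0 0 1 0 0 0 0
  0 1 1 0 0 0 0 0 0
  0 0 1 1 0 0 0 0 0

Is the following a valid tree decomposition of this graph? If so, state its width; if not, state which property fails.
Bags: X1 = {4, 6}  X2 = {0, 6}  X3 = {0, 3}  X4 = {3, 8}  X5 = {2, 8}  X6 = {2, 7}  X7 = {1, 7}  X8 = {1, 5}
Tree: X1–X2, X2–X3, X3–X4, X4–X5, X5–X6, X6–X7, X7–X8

Vertex coverage: the bags together contain {0, 1, 2, 3, 4, 5, 6, 7, 8}, the full vertex set. Edge coverage: each edge of G has both endpoints in at least one bag. Running intersection: for every vertex, the bags containing it form a connected subtree. All three properties hold, so this is a valid tree decomposition of width max|bag| − 1 = 1, and hence tw(G) ≤ 1.

Yes; width 1.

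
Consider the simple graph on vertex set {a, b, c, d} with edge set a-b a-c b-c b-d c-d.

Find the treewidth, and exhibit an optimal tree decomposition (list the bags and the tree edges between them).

The largest bag has 3 vertices, giving width 2; this decomposition certifies tw(G) ≤ 2. Conversely, {b, c, d} is a clique of size 3, and the vertices of any clique must share a bag in every tree decomposition; so some bag has ≥ 3 vertices and tw(G) ≥ 2. Combining the bounds, tw(G) = 2.

Treewidth 2.
Bags: B1 = {b, c, d}  B2 = {a, b, c}
Tree: B1–B2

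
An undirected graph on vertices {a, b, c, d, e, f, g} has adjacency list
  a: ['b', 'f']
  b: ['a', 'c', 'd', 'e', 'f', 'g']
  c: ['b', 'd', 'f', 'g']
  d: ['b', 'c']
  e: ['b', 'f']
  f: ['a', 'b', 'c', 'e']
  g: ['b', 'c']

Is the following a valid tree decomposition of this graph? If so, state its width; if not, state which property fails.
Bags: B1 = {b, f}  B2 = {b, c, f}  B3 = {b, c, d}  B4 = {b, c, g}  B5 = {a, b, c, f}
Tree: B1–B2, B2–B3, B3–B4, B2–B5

No — vertex e appears in no bag.

A tree decomposition must satisfy three properties: every vertex lies in some bag; for every edge, both endpoints lie together in some bag; and for every vertex, the bags containing it form a connected subtree. Here vertex e appears in no bag, so the decomposition is invalid.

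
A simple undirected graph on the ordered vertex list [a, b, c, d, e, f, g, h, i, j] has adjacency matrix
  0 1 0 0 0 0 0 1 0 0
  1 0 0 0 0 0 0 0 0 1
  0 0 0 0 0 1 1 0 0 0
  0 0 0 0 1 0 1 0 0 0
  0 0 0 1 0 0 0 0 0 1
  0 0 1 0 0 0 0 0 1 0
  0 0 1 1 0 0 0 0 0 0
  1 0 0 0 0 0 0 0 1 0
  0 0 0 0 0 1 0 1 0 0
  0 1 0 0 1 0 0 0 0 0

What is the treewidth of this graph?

2

A width-2 tree decomposition is:
Bags: B1 = {b, e, j}  B2 = {b, d, e}  B3 = {b, d, g}  B4 = {b, c, g}  B5 = {b, c, f}  B6 = {b, f, i}  B7 = {b, h, i}  B8 = {a, b, h}
Tree: B1–B2, B2–B3, B3–B4, B4–B5, B5–B6, B6–B7, B7–B8
Every bag has size at most 3, so the width is 3 − 1 = 2 and tw(G) ≤ 2. Since b–j–e–d–g–c–f–i–h–a–b is a cycle in G, G is not acyclic. Forests are exactly the graphs of treewidth ≤ 1, so tw(G) ≥ 2. Therefore the treewidth is 2.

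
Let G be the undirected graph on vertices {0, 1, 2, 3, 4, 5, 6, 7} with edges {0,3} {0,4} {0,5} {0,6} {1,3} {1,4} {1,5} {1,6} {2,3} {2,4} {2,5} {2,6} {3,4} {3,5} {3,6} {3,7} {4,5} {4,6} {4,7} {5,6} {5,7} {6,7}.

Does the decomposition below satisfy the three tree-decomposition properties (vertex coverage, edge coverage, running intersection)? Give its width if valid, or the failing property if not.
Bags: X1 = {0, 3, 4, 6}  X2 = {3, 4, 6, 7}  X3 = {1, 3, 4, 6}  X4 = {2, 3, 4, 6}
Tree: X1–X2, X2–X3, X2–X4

No — vertex 5 appears in no bag.

A tree decomposition must satisfy three properties: every vertex lies in some bag; for every edge, both endpoints lie together in some bag; and for every vertex, the bags containing it form a connected subtree. Here vertex 5 appears in no bag, so the decomposition is invalid.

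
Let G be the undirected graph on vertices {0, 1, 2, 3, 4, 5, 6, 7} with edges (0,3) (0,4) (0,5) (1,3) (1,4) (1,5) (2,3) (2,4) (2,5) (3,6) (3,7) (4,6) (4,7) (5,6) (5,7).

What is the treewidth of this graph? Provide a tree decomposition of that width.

Treewidth 3.
Bags: B1 = {1, 3, 4, 5}  B2 = {3, 4, 5, 6}  B3 = {3, 4, 5, 7}  B4 = {0, 3, 4, 5}  B5 = {2, 3, 4, 5}
Tree: B1–B2, B2–B3, B3–B4, B4–B5

Every bag has size at most 4, so the width is 4 − 1 = 3 and tw(G) ≤ 3. For the lower bound: the 4 vertex sets {1,4}, {3,6}, {5}, {7} are disjoint, each induces a connected subgraph, and every pair is joined by at least one edge of G. Contracting each set to a single vertex therefore yields K_{4} as a minor, and since treewidth is minor-monotone, tw(G) ≥ tw(K_{4}) = 3. Therefore the treewidth is 3.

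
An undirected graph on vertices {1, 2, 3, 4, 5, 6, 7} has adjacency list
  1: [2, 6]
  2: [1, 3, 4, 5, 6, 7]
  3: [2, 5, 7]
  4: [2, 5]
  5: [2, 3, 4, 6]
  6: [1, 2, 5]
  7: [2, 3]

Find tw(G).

A width-2 tree decomposition is:
Bags: B1 = {1, 2, 6}  B2 = {2, 5, 6}  B3 = {2, 3, 5}  B4 = {2, 4, 5}  B5 = {2, 3, 7}
Tree: B1–B2, B2–B3, B2–B4, B3–B5
Every bag has size at most 3, so the width is 3 − 1 = 2 and tw(G) ≤ 2. For the lower bound, the 3 vertices {1, 2, 6} are pairwise adjacent, and any tree decomposition puts a clique entirely inside one bag — forcing width ≥ 2. Combining the bounds, tw(G) = 2.

2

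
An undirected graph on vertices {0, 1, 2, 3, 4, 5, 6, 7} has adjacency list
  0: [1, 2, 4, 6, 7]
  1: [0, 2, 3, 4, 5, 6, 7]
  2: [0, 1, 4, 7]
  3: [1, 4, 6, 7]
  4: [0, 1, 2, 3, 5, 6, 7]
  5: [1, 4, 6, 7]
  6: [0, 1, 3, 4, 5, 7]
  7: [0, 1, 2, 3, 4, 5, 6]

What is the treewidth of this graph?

A width-4 tree decomposition is:
Bags: B1 = {0, 1, 4, 6, 7}  B2 = {0, 1, 2, 4, 7}  B3 = {1, 3, 4, 6, 7}  B4 = {1, 4, 5, 6, 7}
Tree: B1–B2, B1–B3, B1–B4
Each bag holds 5 vertices, so the decomposition has width 4, which upper-bounds the treewidth. For the lower bound, the 5 vertices {0, 1, 2, 4, 7} are pairwise adjacent, and any tree decomposition puts a clique entirely inside one bag — forcing width ≥ 4. Hence tw(G) = 4 exactly.

4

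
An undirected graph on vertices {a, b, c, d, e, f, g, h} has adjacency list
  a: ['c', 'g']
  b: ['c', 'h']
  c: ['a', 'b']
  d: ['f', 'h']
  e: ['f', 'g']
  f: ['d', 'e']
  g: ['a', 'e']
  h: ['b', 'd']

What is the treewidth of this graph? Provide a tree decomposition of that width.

Treewidth 2.
One such decomposition:
Bags: B1 = {e, f, g}  B2 = {a, f, g}  B3 = {a, c, f}  B4 = {b, c, f}  B5 = {b, f, h}  B6 = {d, f, h}
Tree: B1–B2, B2–B3, B3–B4, B4–B5, B5–B6

The largest bag has 3 vertices, giving width 2; this decomposition certifies tw(G) ≤ 2. Since f–e–g–a–c–b–h–d–f is a cycle in G, G is not acyclic. Forests are exactly the graphs of treewidth ≤ 1, so tw(G) ≥ 2. Hence tw(G) = 2 exactly.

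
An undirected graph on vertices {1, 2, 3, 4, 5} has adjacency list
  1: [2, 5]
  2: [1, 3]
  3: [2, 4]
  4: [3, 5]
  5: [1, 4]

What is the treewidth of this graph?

2

A width-2 tree decomposition is:
Bags: B1 = {1, 4, 5}  B2 = {1, 2, 4}  B3 = {2, 3, 4}
Tree: B1–B2, B2–B3
Each bag holds 3 vertices, so the decomposition has width 2, which upper-bounds the treewidth. The edges 4–5–1–2–3–4 form a cycle, so G is not a tree and its treewidth is at least 2. Hence tw(G) = 2 exactly.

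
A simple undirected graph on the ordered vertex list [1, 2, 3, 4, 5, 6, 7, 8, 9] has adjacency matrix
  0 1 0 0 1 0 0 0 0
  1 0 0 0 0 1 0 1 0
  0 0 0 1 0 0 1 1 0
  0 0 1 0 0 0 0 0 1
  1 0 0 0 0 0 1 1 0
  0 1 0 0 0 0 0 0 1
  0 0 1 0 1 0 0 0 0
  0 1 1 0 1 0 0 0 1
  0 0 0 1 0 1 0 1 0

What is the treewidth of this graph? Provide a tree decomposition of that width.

Every bag has size at most 4, so the width is 4 − 1 = 3 and tw(G) ≤ 3. For the lower bound: the 4 vertex sets {3,4,7}, {5}, {8}, {1,2,6,9} are disjoint, each induces a connected subgraph, and every pair is joined by at least one edge of G. Contracting each set to a single vertex therefore yields K_{4} as a minor, and since treewidth is minor-monotone, tw(G) ≥ tw(K_{4}) = 3. Hence tw(G) = 3 exactly.

Treewidth 3.
Bags: B1 = {3, 4, 5, 7}  B2 = {3, 4, 5, 8}  B3 = {4, 5, 8, 9}  B4 = {1, 5, 8, 9}  B5 = {1, 2, 8, 9}  B6 = {1, 2, 6, 9}
Tree: B1–B2, B2–B3, B3–B4, B4–B5, B5–B6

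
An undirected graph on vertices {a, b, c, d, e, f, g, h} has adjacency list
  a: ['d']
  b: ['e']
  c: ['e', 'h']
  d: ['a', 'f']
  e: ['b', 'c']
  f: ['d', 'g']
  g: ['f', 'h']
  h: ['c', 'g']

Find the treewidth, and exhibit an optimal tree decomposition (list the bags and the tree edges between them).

The largest bag has 2 vertices, giving width 1; this decomposition certifies tw(G) ≤ 1. Since G has at least one edge (e.g. b–e), it is not an edgeless graph, so tw(G) ≥ 1. Combining the bounds, tw(G) = 1.

Treewidth 1.
Bags: B1 = {b, e}  B2 = {c, e}  B3 = {c, h}  B4 = {g, h}  B5 = {f, g}  B6 = {d, f}  B7 = {a, d}
Tree: B1–B2, B2–B3, B3–B4, B4–B5, B5–B6, B6–B7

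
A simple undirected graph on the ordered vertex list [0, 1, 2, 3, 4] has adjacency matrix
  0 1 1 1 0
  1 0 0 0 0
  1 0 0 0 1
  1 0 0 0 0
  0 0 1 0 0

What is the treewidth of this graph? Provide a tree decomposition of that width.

Every bag has size at most 2, so the width is 2 − 1 = 1 and tw(G) ≤ 1. Any graph with an edge has treewidth ≥ 1, and G has the edge 2–0. The upper and lower bounds meet at 1, so that is the treewidth.

Treewidth 1.
One such decomposition:
Bags: B1 = {0, 2}  B2 = {0, 3}  B3 = {0, 1}  B4 = {2, 4}
Tree: B1–B2, B2–B3, B1–B4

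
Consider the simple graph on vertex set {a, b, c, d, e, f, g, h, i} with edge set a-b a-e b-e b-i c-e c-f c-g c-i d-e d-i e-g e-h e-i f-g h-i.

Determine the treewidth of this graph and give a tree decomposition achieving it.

Each bag holds 3 vertices, so the decomposition has width 2, which upper-bounds the treewidth. For the lower bound, the 3 vertices {c, e, g} are pairwise adjacent, and any tree decomposition puts a clique entirely inside one bag — forcing width ≥ 2. Hence tw(G) = 2 exactly.

Treewidth 2.
Bags: B1 = {c, e, g}  B2 = {c, e, i}  B3 = {b, e, i}  B4 = {a, b, e}  B5 = {e, h, i}  B6 = {d, e, i}  B7 = {c, f, g}
Tree: B1–B2, B2–B3, B3–B4, B3–B5, B3–B6, B1–B7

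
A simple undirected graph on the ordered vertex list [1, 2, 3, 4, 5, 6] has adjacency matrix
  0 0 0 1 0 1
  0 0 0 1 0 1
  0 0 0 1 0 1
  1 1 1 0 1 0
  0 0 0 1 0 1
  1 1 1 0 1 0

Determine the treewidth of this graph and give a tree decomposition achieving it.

Every bag has size at most 3, so the width is 3 − 1 = 2 and tw(G) ≤ 2. The edges 4–5–6–1–4 form a cycle, so G is not a tree and its treewidth is at least 2. Combining the bounds, tw(G) = 2.

Treewidth 2.
One optimal decomposition is:
Bags: B1 = {4, 5, 6}  B2 = {1, 4, 6}  B3 = {2, 4, 6}  B4 = {3, 4, 6}
Tree: B1–B2, B2–B3, B3–B4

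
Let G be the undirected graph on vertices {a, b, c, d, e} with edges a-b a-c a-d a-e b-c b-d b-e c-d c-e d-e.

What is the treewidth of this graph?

A width-4 tree decomposition is:
Bags: B1 = {a, b, c, d, e}
Tree: (single bag)
A single bag containing all 5 vertices is trivially a valid decomposition of width 4. On the other hand G contains the 5-clique {a, b, c, d, e}. A clique must lie in a single bag of any decomposition, so no decomposition can have width below 4. Combining the bounds, tw(G) = 4.

4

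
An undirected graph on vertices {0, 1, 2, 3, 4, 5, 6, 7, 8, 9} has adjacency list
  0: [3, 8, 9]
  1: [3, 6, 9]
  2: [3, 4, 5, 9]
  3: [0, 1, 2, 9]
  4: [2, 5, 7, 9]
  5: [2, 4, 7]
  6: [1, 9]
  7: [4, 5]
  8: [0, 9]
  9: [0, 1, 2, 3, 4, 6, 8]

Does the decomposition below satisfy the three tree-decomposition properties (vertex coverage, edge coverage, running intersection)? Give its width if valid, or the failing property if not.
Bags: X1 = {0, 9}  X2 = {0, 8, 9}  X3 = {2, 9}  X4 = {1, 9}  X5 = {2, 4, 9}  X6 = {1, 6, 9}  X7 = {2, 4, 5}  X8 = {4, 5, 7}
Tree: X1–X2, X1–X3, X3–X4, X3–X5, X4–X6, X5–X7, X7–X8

A tree decomposition must satisfy three properties: every vertex lies in some bag; for every edge, both endpoints lie together in some bag; and for every vertex, the bags containing it form a connected subtree. Here vertex 3 appears in no bag, so the decomposition is invalid.

No — vertex 3 appears in no bag.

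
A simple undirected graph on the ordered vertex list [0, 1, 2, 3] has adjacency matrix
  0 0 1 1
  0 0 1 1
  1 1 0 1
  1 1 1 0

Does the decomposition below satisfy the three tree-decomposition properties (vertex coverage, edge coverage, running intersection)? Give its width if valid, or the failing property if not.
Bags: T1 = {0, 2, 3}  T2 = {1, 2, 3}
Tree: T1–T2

Every vertex of G appears in some bag (union = {0, 1, 2, 3}); every edge is covered by a bag; and for each vertex v the set of bags containing v is connected in the bag tree. The decomposition is therefore valid. The largest bag has 3 vertices, so the width is 2.

Yes; width 2.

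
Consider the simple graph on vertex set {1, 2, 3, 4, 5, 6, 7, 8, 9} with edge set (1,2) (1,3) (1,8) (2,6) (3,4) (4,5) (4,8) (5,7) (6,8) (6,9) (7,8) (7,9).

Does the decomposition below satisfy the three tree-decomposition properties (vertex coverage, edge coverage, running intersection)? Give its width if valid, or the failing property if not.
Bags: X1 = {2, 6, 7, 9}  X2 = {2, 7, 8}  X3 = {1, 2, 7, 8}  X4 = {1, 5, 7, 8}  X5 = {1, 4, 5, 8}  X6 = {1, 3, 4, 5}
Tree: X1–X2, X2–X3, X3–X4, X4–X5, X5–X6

A tree decomposition must satisfy three properties: every vertex lies in some bag; for every edge, both endpoints lie together in some bag; and for every vertex, the bags containing it form a connected subtree. Here edge (6,8) lies in no bag, so the decomposition is invalid.

No — edge (6,8) lies in no bag.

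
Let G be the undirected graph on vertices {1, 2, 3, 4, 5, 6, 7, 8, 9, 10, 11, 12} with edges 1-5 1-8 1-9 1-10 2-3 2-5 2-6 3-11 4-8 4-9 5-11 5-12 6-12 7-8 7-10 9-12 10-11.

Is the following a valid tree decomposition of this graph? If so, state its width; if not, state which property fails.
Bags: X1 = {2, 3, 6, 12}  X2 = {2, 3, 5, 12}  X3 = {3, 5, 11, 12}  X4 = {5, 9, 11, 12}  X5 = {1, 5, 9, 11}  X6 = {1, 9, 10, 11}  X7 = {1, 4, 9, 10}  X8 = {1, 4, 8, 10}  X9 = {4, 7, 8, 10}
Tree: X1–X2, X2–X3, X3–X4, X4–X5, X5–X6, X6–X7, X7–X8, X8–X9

Checking the three conditions: (i) the bags cover all of {1, 2, 3, 4, 5, 6, 7, 8, 9, 10, 11, 12}; (ii) for each edge, some bag contains both endpoints; (iii) the bags containing any fixed vertex form a subtree. All hold, so the decomposition is valid with width 4 − 1 = 3.

Yes; width 3.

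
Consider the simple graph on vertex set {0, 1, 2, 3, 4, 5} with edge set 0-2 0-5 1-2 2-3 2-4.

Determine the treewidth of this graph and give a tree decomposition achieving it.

Each bag holds 2 vertices, so the decomposition has width 1, which upper-bounds the treewidth. Since G has at least one edge (e.g. 2–0), it is not an edgeless graph, so tw(G) ≥ 1. Hence tw(G) = 1 exactly.

Treewidth 1.
One optimal decomposition is:
Bags: B1 = {0, 2}  B2 = {0, 5}  B3 = {2, 4}  B4 = {1, 2}  B5 = {2, 3}
Tree: B1–B2, B1–B3, B1–B4, B4–B5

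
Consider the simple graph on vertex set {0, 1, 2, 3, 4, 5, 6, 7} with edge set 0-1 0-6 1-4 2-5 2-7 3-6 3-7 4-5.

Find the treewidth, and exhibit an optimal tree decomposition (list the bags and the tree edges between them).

Each bag holds 3 vertices, so the decomposition has width 2, which upper-bounds the treewidth. For the lower bound, G contains the cycle 7–3–6–0–1–4–5–2–7, so G is not a forest; only forests have treewidth ≤ 1, hence tw(G) ≥ 2. The upper and lower bounds meet at 2, so that is the treewidth.

Treewidth 2.
One optimal decomposition is:
Bags: B1 = {3, 6, 7}  B2 = {0, 6, 7}  B3 = {0, 1, 7}  B4 = {1, 4, 7}  B5 = {4, 5, 7}  B6 = {2, 5, 7}
Tree: B1–B2, B2–B3, B3–B4, B4–B5, B5–B6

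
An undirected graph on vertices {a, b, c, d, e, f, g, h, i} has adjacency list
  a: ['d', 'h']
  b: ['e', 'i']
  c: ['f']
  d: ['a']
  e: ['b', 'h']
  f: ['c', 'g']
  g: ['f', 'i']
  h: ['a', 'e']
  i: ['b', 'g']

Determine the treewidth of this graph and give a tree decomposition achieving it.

Treewidth 1.
Bags: B1 = {c, f}  B2 = {f, g}  B3 = {g, i}  B4 = {b, i}  B5 = {b, e}  B6 = {e, h}  B7 = {a, h}  B8 = {a, d}
Tree: B1–B2, B2–B3, B3–B4, B4–B5, B5–B6, B6–B7, B7–B8

Every bag has size at most 2, so the width is 2 − 1 = 1 and tw(G) ≤ 1. Since G has at least one edge (e.g. c–f), it is not an edgeless graph, so tw(G) ≥ 1. Hence tw(G) = 1 exactly.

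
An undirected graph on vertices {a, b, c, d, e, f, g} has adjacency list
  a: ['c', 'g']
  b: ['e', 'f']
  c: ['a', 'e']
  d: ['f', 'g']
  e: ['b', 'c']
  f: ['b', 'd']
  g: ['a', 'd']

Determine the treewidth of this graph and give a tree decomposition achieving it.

The largest bag has 3 vertices, giving width 2; this decomposition certifies tw(G) ≤ 2. For the lower bound, G contains the cycle c–a–g–d–f–b–e–c, so G is not a forest; only forests have treewidth ≤ 1, hence tw(G) ≥ 2. Hence tw(G) = 2 exactly.

Treewidth 2.
One such decomposition:
Bags: B1 = {a, c, g}  B2 = {c, d, g}  B3 = {c, d, f}  B4 = {b, c, f}  B5 = {b, c, e}
Tree: B1–B2, B2–B3, B3–B4, B4–B5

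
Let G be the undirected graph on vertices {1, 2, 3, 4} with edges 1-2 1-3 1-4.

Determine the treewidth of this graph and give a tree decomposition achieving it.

Treewidth 1.
One optimal decomposition is:
Bags: B1 = {1, 4}  B2 = {1, 2}  B3 = {1, 3}
Tree: B1–B2, B1–B3

The largest bag has 2 vertices, giving width 1; this decomposition certifies tw(G) ≤ 1. G has an edge, so its treewidth is at least 1. Hence tw(G) = 1 exactly.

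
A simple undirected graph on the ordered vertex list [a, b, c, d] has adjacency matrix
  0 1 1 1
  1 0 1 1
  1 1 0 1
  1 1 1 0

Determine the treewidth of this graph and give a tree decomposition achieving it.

With just one bag of size 4, the width is 4 − 1 = 3, so tw(G) ≤ 3. For the lower bound, the 4 vertices {a, b, c, d} are pairwise adjacent, and any tree decomposition puts a clique entirely inside one bag — forcing width ≥ 3. Therefore the treewidth is 3.

Treewidth 3.
One optimal decomposition is:
Bags: B1 = {a, b, c, d}
Tree: (single bag)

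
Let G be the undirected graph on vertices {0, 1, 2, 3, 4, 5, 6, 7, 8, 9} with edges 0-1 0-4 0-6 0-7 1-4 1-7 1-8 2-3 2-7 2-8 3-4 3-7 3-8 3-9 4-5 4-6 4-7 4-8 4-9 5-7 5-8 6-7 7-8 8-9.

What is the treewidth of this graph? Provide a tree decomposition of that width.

Treewidth 3.
One optimal decomposition is:
Bags: B1 = {3, 4, 7, 8}  B2 = {3, 4, 8, 9}  B3 = {1, 4, 7, 8}  B4 = {0, 1, 4, 7}  B5 = {0, 4, 6, 7}  B6 = {4, 5, 7, 8}  B7 = {2, 3, 7, 8}
Tree: B1–B2, B1–B3, B3–B4, B4–B5, B3–B6, B1–B7

Each bag holds 4 vertices, so the decomposition has width 3, which upper-bounds the treewidth. Conversely, {2, 3, 7, 8} is a clique of size 4, and the vertices of any clique must share a bag in every tree decomposition; so some bag has ≥ 4 vertices and tw(G) ≥ 3. Combining the bounds, tw(G) = 3.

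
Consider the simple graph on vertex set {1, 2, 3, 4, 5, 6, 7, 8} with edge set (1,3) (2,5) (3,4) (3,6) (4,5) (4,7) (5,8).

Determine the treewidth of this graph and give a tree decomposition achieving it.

Each bag holds 2 vertices, so the decomposition has width 1, which upper-bounds the treewidth. Any graph with an edge has treewidth ≥ 1, and G has the edge 7–4. Hence tw(G) = 1 exactly.

Treewidth 1.
Bags: B1 = {4, 7}  B2 = {4, 5}  B3 = {3, 4}  B4 = {3, 6}  B5 = {5, 8}  B6 = {1, 3}  B7 = {2, 5}
Tree: B1–B2, B1–B3, B3–B4, B2–B5, B4–B6, B2–B7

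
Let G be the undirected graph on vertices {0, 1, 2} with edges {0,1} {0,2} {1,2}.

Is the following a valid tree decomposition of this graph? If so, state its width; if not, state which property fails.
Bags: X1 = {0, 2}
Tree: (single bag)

A tree decomposition must satisfy three properties: every vertex lies in some bag; for every edge, both endpoints lie together in some bag; and for every vertex, the bags containing it form a connected subtree. Here vertex 1 appears in no bag, so the decomposition is invalid.

No — vertex 1 appears in no bag.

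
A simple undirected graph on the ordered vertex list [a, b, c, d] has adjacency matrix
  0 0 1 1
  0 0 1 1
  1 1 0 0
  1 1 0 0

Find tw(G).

2

A width-2 tree decomposition is:
Bags: B1 = {a, c, d}  B2 = {b, c, d}
Tree: B1–B2
Every bag has size at most 3, so the width is 3 − 1 = 2 and tw(G) ≤ 2. Since c–a–d–b–c is a cycle in G, G is not acyclic. Forests are exactly the graphs of treewidth ≤ 1, so tw(G) ≥ 2. Combining the bounds, tw(G) = 2.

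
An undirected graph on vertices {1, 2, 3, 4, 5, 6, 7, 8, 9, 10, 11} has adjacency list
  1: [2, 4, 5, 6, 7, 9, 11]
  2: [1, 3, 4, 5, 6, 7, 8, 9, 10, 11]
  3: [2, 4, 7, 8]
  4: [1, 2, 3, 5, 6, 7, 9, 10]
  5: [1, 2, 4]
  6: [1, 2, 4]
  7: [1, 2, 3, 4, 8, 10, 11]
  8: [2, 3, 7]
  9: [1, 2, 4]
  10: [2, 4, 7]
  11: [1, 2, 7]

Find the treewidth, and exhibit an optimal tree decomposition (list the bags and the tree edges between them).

Treewidth 3.
One such decomposition:
Bags: B1 = {1, 2, 4, 7}  B2 = {2, 4, 7, 10}  B3 = {1, 2, 4, 9}  B4 = {2, 3, 4, 7}  B5 = {2, 3, 7, 8}  B6 = {1, 2, 4, 5}  B7 = {1, 2, 4, 6}  B8 = {1, 2, 7, 11}
Tree: B1–B2, B1–B3, B2–B4, B4–B5, B3–B6, B1–B7, B1–B8

Each bag holds 4 vertices, so the decomposition has width 3, which upper-bounds the treewidth. For the lower bound, the 4 vertices {2, 3, 7, 8} are pairwise adjacent, and any tree decomposition puts a clique entirely inside one bag — forcing width ≥ 3. Therefore the treewidth is 3.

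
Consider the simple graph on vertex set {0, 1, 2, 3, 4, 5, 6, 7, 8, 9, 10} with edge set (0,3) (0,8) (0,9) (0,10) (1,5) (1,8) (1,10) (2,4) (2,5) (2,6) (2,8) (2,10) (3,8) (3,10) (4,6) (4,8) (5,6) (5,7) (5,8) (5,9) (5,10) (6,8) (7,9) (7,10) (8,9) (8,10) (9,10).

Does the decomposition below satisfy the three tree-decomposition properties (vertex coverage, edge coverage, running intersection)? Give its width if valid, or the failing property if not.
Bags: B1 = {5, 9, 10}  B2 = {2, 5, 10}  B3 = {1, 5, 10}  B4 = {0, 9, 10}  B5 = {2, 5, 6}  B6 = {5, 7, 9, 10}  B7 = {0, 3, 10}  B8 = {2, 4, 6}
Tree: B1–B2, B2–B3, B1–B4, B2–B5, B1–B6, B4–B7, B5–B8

A tree decomposition must satisfy three properties: every vertex lies in some bag; for every edge, both endpoints lie together in some bag; and for every vertex, the bags containing it form a connected subtree. Here vertex 8 appears in no bag, so the decomposition is invalid.

No — vertex 8 appears in no bag.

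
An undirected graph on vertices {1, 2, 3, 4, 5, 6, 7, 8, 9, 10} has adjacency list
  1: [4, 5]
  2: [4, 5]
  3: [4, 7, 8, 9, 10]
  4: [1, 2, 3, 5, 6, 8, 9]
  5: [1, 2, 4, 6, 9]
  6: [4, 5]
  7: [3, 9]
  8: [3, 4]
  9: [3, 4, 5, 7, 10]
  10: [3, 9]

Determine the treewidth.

A width-2 tree decomposition is:
Bags: B1 = {3, 4, 8}  B2 = {3, 4, 9}  B3 = {4, 5, 9}  B4 = {2, 4, 5}  B5 = {4, 5, 6}  B6 = {1, 4, 5}  B7 = {3, 7, 9}  B8 = {3, 9, 10}
Tree: B1–B2, B2–B3, B3–B4, B4–B5, B5–B6, B2–B7, B2–B8
The largest bag has 3 vertices, giving width 2; this decomposition certifies tw(G) ≤ 2. On the other hand G contains the 3-clique {3, 9, 10}. A clique must lie in a single bag of any decomposition, so no decomposition can have width below 2. The upper and lower bounds meet at 2, so that is the treewidth.

2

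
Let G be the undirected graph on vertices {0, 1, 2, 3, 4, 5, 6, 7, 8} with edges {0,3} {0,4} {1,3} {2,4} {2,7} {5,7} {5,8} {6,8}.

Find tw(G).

A width-1 tree decomposition is:
Bags: B1 = {1, 3}  B2 = {0, 3}  B3 = {0, 4}  B4 = {2, 4}  B5 = {2, 7}  B6 = {5, 7}  B7 = {5, 8}  B8 = {6, 8}
Tree: B1–B2, B2–B3, B3–B4, B4–B5, B5–B6, B6–B7, B7–B8
Each bag holds 2 vertices, so the decomposition has width 1, which upper-bounds the treewidth. G has an edge, so its treewidth is at least 1. Combining the bounds, tw(G) = 1.

1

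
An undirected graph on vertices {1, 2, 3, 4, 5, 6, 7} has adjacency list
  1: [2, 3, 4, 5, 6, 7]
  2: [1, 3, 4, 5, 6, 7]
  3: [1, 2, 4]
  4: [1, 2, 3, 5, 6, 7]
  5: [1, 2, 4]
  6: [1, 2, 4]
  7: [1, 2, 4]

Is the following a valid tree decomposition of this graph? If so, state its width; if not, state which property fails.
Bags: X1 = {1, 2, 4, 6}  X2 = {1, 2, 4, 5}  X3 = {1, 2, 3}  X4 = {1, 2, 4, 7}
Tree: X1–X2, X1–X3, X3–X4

A tree decomposition must satisfy three properties: every vertex lies in some bag; for every edge, both endpoints lie together in some bag; and for every vertex, the bags containing it form a connected subtree. Here edge (4,3) lies in no bag, so the decomposition is invalid.

No — edge (4,3) lies in no bag.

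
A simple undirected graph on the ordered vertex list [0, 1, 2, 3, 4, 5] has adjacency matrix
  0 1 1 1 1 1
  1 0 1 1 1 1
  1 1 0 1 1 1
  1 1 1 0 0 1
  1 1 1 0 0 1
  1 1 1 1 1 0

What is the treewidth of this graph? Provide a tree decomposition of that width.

Treewidth 4.
Bags: B1 = {0, 1, 2, 4, 5}  B2 = {0, 1, 2, 3, 5}
Tree: B1–B2

The largest bag has 5 vertices, giving width 4; this decomposition certifies tw(G) ≤ 4. On the other hand G contains the 5-clique {0, 1, 2, 3, 5}. A clique must lie in a single bag of any decomposition, so no decomposition can have width below 4. Combining the bounds, tw(G) = 4.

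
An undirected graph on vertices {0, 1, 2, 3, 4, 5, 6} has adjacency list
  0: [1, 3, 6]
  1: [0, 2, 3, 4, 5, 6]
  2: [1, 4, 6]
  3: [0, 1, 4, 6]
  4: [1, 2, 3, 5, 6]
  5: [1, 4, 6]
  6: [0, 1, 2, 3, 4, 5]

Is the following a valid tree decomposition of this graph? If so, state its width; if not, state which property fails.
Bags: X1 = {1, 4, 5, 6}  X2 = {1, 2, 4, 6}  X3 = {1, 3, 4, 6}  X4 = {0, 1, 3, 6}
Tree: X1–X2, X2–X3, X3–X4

Every vertex of G appears in some bag (union = {0, 1, 2, 3, 4, 5, 6}); every edge is covered by a bag; and for each vertex v the set of bags containing v is connected in the bag tree. The decomposition is therefore valid. The largest bag has 4 vertices, so the width is 3.

Yes; width 3.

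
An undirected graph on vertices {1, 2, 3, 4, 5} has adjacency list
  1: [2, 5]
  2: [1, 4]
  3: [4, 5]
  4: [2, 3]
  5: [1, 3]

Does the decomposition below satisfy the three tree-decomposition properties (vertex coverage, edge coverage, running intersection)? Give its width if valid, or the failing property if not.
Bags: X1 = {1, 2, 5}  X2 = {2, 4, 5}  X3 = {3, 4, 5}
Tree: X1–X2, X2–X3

Vertex coverage: the bags together contain {1, 2, 3, 4, 5}, the full vertex set. Edge coverage: each edge of G has both endpoints in at least one bag. Running intersection: for every vertex, the bags containing it form a connected subtree. All three properties hold, so this is a valid tree decomposition of width max|bag| − 1 = 2, and hence tw(G) ≤ 2.

Yes; width 2.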